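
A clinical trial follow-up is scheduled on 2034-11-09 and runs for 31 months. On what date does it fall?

Counting forward 31 months from November 9, 2034.
month 11 + 31 = 42, which is month 6 of year 2037 → June 2037.
Day 9 is valid in June, giving June 9, 2037.

June 9, 2037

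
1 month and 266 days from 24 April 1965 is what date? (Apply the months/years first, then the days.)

February 14, 1966

Counting forward 1 month and 266 days from April 24, 1965: first the month/year part, then the days.
month 4 + 1 = 5 → May 1965.
Day 24 is valid in May, giving May 24, 1965.
Now add 266 days from May 24, 1965.
May has 31 days, so 31 − 24 = 7 days remain after May 24, 1965; 266 − 7 = 259 left.
June 1965 has 30 days: 259 − 30 = 229 left.
July 1965 has 31 days: 229 − 31 = 198 left.
August 1965 has 31 days: 198 − 31 = 167 left.
September 1965 has 30 days: 167 − 30 = 137 left.
October 1965 has 31 days: 137 − 31 = 106 left.
November 1965 has 30 days: 106 − 30 = 76 left.
December 1965 has 31 days: 76 − 31 = 45 left.
January 1966 has 31 days: 45 − 31 = 14 left.
14 days into February 1966 → February 14, 1966.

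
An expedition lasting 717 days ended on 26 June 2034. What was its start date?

July 9, 2032

Counting back 717 days from June 26, 2034.
Going back 26 days from June 26, 2034 reaches the end of the previous month; 717 − 26 = 691 left.
May 2034 has 31 days: 691 − 31 = 660 left.
April 2034 has 30 days: 660 − 30 = 630 left.
March 2034 has 31 days: 630 − 31 = 599 left.
February 2034 has 28 days (2034 is not a leap year): 599 − 28 = 571 left.
January 2034 has 31 days: 571 − 31 = 540 left.
December 2033 has 31 days: 540 − 31 = 509 left.
November 2033 has 30 days: 509 − 30 = 479 left.
October 2033 has 31 days: 479 − 31 = 448 left.
September 2033 has 30 days: 448 − 30 = 418 left.
August 2033 has 31 days: 418 − 31 = 387 left.
July 2033 has 31 days: 387 − 31 = 356 left.
June 2033 has 30 days: 356 − 30 = 326 left.
May 2033 has 31 days: 326 − 31 = 295 left.
April 2033 has 30 days: 295 − 30 = 265 left.
March 2033 has 31 days: 265 − 31 = 234 left.
February 2033 has 28 days (2033 is not a leap year): 234 − 28 = 206 left.
January 2033 has 31 days: 206 − 31 = 175 left.
December 2032 has 31 days: 175 − 31 = 144 left.
November 2032 has 30 days: 144 − 30 = 114 left.
October 2032 has 31 days: 114 − 31 = 83 left.
September 2032 has 30 days: 83 − 30 = 53 left.
August 2032 has 31 days: 53 − 31 = 22 left.
July 2032 has 31 days; 31 − 22 = 9 → July 9, 2032.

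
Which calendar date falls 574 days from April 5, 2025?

October 31, 2026

Counting forward 574 days from April 5, 2025.
April has 30 days, so 30 − 5 = 25 days remain after April 5, 2025; 574 − 25 = 549 left.
May 2025 has 31 days: 549 − 31 = 518 left.
June 2025 has 30 days: 518 − 30 = 488 left.
July 2025 has 31 days: 488 − 31 = 457 left.
August 2025 has 31 days: 457 − 31 = 426 left.
September 2025 has 30 days: 426 − 30 = 396 left.
October 2025 has 31 days: 396 − 31 = 365 left.
November 2025 has 30 days: 365 − 30 = 335 left.
December 2025 has 31 days: 335 − 31 = 304 left.
January 2026 has 31 days: 304 − 31 = 273 left.
February 2026 has 28 days (2026 is not a leap year): 273 − 28 = 245 left.
March 2026 has 31 days: 245 − 31 = 214 left.
April 2026 has 30 days: 214 − 30 = 184 left.
May 2026 has 31 days: 184 − 31 = 153 left.
June 2026 has 30 days: 153 − 30 = 123 left.
July 2026 has 31 days: 123 − 31 = 92 left.
August 2026 has 31 days: 92 − 31 = 61 left.
September 2026 has 30 days: 61 − 30 = 31 left.
31 days into October 2026 → October 31, 2026.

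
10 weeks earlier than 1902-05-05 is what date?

February 24, 1902

Going back 10 weeks = 70 days from May 5, 1902.
Going back 5 days from May 5, 1902 reaches the end of the previous month; 70 − 5 = 65 left.
April 1902 has 30 days: 65 − 30 = 35 left.
March 1902 has 31 days: 35 − 31 = 4 left.
February 1902 has 28 days; 28 − 4 = 24 → February 24, 1902.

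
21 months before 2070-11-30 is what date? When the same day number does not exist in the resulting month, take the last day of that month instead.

February 28, 2069

Subtracting 21 months from November 30, 2070.
month 11 − 21 = -10, which is month 2 of year 2069 → February 2069.
February 2069 has only 28 days (2069 is not a leap year — relevant if February), and the start was day 30, so the date clamps to February 28, 2069.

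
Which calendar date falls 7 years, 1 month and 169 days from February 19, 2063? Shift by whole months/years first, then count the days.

Counting forward 7 years, 1 month and 169 days from February 19, 2063: first the month/year part, then the days.
+7 years → 2070; month 2 + 1 = 3 → March 2070.
Day 19 is valid in March, giving March 19, 2070.
Now add 169 days from March 19, 2070.
March has 31 days, so 31 − 19 = 12 days remain after March 19, 2070; 169 − 12 = 157 left.
April 2070 has 30 days: 157 − 30 = 127 left.
May 2070 has 31 days: 127 − 31 = 96 left.
June 2070 has 30 days: 96 − 30 = 66 left.
July 2070 has 31 days: 66 − 31 = 35 left.
August 2070 has 31 days: 35 − 31 = 4 left.
4 days into September 2070 → September 4, 2070.

September 4, 2070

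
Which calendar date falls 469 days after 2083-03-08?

Adding 469 days from March 8, 2083.
March has 31 days, so 31 − 8 = 23 days remain after March 8, 2083; 469 − 23 = 446 left.
April 2083 has 30 days: 446 − 30 = 416 left.
May 2083 has 31 days: 416 − 31 = 385 left.
June 2083 has 30 days: 385 − 30 = 355 left.
July 2083 has 31 days: 355 − 31 = 324 left.
August 2083 has 31 days: 324 − 31 = 293 left.
September 2083 has 30 days: 293 − 30 = 263 left.
October 2083 has 31 days: 263 − 31 = 232 left.
November 2083 has 30 days: 232 − 30 = 202 left.
December 2083 has 31 days: 202 − 31 = 171 left.
January 2084 has 31 days: 171 − 31 = 140 left.
February 2084 has 29 days (2084 is a leap year): 140 − 29 = 111 left.
March 2084 has 31 days: 111 − 31 = 80 left.
April 2084 has 30 days: 80 − 30 = 50 left.
May 2084 has 31 days: 50 − 31 = 19 left.
19 days into June 2084 → June 19, 2084.

June 19, 2084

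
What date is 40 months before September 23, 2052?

Subtracting 40 months from September 23, 2052.
month 9 − 40 = -31, which is month 5 of year 2049 → May 2049.
Day 23 is valid in May, giving May 23, 2049.

May 23, 2049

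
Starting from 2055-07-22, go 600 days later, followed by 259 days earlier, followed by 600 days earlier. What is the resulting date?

November 5, 2054

Advancing 600 days from July 22, 2055:
July has 31 days, so 31 − 22 = 9 days remain after July 22, 2055; 600 − 9 = 591 left.
August 2055 has 31 days: 591 − 31 = 560 left.
September 2055 has 30 days: 560 − 30 = 530 left.
October 2055 has 31 days: 530 − 31 = 499 left.
November 2055 has 30 days: 499 − 30 = 469 left.
December 2055 has 31 days: 469 − 31 = 438 left.
January 2056 has 31 days: 438 − 31 = 407 left.
February 2056 has 29 days (2056 is a leap year): 407 − 29 = 378 left.
March 2056 has 31 days: 378 − 31 = 347 left.
April 2056 has 30 days: 347 − 30 = 317 left.
May 2056 has 31 days: 317 − 31 = 286 left.
June 2056 has 30 days: 286 − 30 = 256 left.
July 2056 has 31 days: 256 − 31 = 225 left.
August 2056 has 31 days: 225 − 31 = 194 left.
September 2056 has 30 days: 194 − 30 = 164 left.
October 2056 has 31 days: 164 − 31 = 133 left.
November 2056 has 30 days: 133 − 30 = 103 left.
December 2056 has 31 days: 103 − 31 = 72 left.
January 2057 has 31 days: 72 − 31 = 41 left.
February 2057 has 28 days (2057 is not a leap year): 41 − 28 = 13 left.
13 days into March 2057 → March 13, 2057.
Going back 259 days from March 13, 2057:
Going back 13 days from March 13, 2057 reaches the end of the previous month; 259 − 13 = 246 left.
February 2057 has 28 days (2057 is not a leap year): 246 − 28 = 218 left.
January 2057 has 31 days: 218 − 31 = 187 left.
December 2056 has 31 days: 187 − 31 = 156 left.
November 2056 has 30 days: 156 − 30 = 126 left.
October 2056 has 31 days: 126 − 31 = 95 left.
September 2056 has 30 days: 95 − 30 = 65 left.
August 2056 has 31 days: 65 − 31 = 34 left.
July 2056 has 31 days: 34 − 31 = 3 left.
June 2056 has 30 days; 30 − 3 = 27 → June 27, 2056.
Going back 600 days from June 27, 2056:
Going back 27 days from June 27, 2056 reaches the end of the previous month; 600 − 27 = 573 left.
May 2056 has 31 days: 573 − 31 = 542 left.
April 2056 has 30 days: 542 − 30 = 512 left.
March 2056 has 31 days: 512 − 31 = 481 left.
February 2056 has 29 days (2056 is a leap year): 481 − 29 = 452 left.
January 2056 has 31 days: 452 − 31 = 421 left.
December 2055 has 31 days: 421 − 31 = 390 left.
November 2055 has 30 days: 390 − 30 = 360 left.
October 2055 has 31 days: 360 − 31 = 329 left.
September 2055 has 30 days: 329 − 30 = 299 left.
August 2055 has 31 days: 299 − 31 = 268 left.
July 2055 has 31 days: 268 − 31 = 237 left.
June 2055 has 30 days: 237 − 30 = 207 left.
May 2055 has 31 days: 207 − 31 = 176 left.
April 2055 has 30 days: 176 − 30 = 146 left.
March 2055 has 31 days: 146 − 31 = 115 left.
February 2055 has 28 days (2055 is not a leap year): 115 − 28 = 87 left.
January 2055 has 31 days: 87 − 31 = 56 left.
December 2054 has 31 days: 56 − 31 = 25 left.
November 2054 has 30 days; 30 − 25 = 5 → November 5, 2054.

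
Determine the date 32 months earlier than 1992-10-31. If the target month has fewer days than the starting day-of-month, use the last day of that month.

Going back 32 months from October 31, 1992.
month 10 − 32 = -22, which is month 2 of year 1990 → February 1990.
February 1990 has only 28 days (1990 is not a leap year — relevant if February), and the start was day 31, so the date clamps to February 28, 1990.

February 28, 1990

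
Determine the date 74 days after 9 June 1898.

Advancing 74 days from June 9, 1898.
June has 30 days, so 30 − 9 = 21 days remain after June 9, 1898; 74 − 21 = 53 left.
July 1898 has 31 days: 53 − 31 = 22 left.
22 days into August 1898 → August 22, 1898.

August 22, 1898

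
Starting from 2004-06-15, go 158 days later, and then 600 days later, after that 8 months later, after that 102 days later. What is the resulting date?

Advancing 158 days from June 15, 2004:
June has 30 days, so 30 − 15 = 15 days remain after June 15, 2004; 158 − 15 = 143 left.
July 2004 has 31 days: 143 − 31 = 112 left.
August 2004 has 31 days: 112 − 31 = 81 left.
September 2004 has 30 days: 81 − 30 = 51 left.
October 2004 has 31 days: 51 − 31 = 20 left.
20 days into November 2004 → November 20, 2004.
Counting forward 600 days from November 20, 2004:
November has 30 days, so 30 − 20 = 10 days remain after November 20, 2004; 600 − 10 = 590 left.
December 2004 has 31 days: 590 − 31 = 559 left.
January 2005 has 31 days: 559 − 31 = 528 left.
February 2005 has 28 days (2005 is not a leap year): 528 − 28 = 500 left.
March 2005 has 31 days: 500 − 31 = 469 left.
April 2005 has 30 days: 469 − 30 = 439 left.
May 2005 has 31 days: 439 − 31 = 408 left.
June 2005 has 30 days: 408 − 30 = 378 left.
July 2005 has 31 days: 378 − 31 = 347 left.
August 2005 has 31 days: 347 − 31 = 316 left.
September 2005 has 30 days: 316 − 30 = 286 left.
October 2005 has 31 days: 286 − 31 = 255 left.
November 2005 has 30 days: 255 − 30 = 225 left.
December 2005 has 31 days: 225 − 31 = 194 left.
January 2006 has 31 days: 194 − 31 = 163 left.
February 2006 has 28 days (2006 is not a leap year): 163 − 28 = 135 left.
March 2006 has 31 days: 135 − 31 = 104 left.
April 2006 has 30 days: 104 − 30 = 74 left.
May 2006 has 31 days: 74 − 31 = 43 left.
June 2006 has 30 days: 43 − 30 = 13 left.
13 days into July 2006 → July 13, 2006.
Counting forward 8 months from July 13, 2006:
month 7 + 8 = 15, which is month 3 of year 2007 → March 2007.
Day 13 is valid in March, giving March 13, 2007.
Counting forward 102 days from March 13, 2007:
March has 31 days, so 31 − 13 = 18 days remain after March 13, 2007; 102 − 18 = 84 left.
April 2007 has 30 days: 84 − 30 = 54 left.
May 2007 has 31 days: 54 − 31 = 23 left.
23 days into June 2007 → June 23, 2007.

June 23, 2007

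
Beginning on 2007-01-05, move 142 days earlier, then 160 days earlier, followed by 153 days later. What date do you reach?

August 9, 2006

Subtracting 142 days from January 5, 2007:
Going back 5 days from January 5, 2007 reaches the end of the previous month; 142 − 5 = 137 left.
December 2006 has 31 days: 137 − 31 = 106 left.
November 2006 has 30 days: 106 − 30 = 76 left.
October 2006 has 31 days: 76 − 31 = 45 left.
September 2006 has 30 days: 45 − 30 = 15 left.
August 2006 has 31 days; 31 − 15 = 16 → August 16, 2006.
Counting back 160 days from August 16, 2006:
Going back 16 days from August 16, 2006 reaches the end of the previous month; 160 − 16 = 144 left.
July 2006 has 31 days: 144 − 31 = 113 left.
June 2006 has 30 days: 113 − 30 = 83 left.
May 2006 has 31 days: 83 − 31 = 52 left.
April 2006 has 30 days: 52 − 30 = 22 left.
March 2006 has 31 days; 31 − 22 = 9 → March 9, 2006.
Adding 153 days from March 9, 2006:
March has 31 days, so 31 − 9 = 22 days remain after March 9, 2006; 153 − 22 = 131 left.
April 2006 has 30 days: 131 − 30 = 101 left.
May 2006 has 31 days: 101 − 31 = 70 left.
June 2006 has 30 days: 70 − 30 = 40 left.
July 2006 has 31 days: 40 − 31 = 9 left.
9 days into August 2006 → August 9, 2006.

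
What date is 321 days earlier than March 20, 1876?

May 4, 1875

Going back 321 days from March 20, 1876.
Going back 20 days from March 20, 1876 reaches the end of the previous month; 321 − 20 = 301 left.
February 1876 has 29 days (1876 is a leap year): 301 − 29 = 272 left.
January 1876 has 31 days: 272 − 31 = 241 left.
December 1875 has 31 days: 241 − 31 = 210 left.
November 1875 has 30 days: 210 − 30 = 180 left.
October 1875 has 31 days: 180 − 31 = 149 left.
September 1875 has 30 days: 149 − 30 = 119 left.
August 1875 has 31 days: 119 − 31 = 88 left.
July 1875 has 31 days: 88 − 31 = 57 left.
June 1875 has 30 days: 57 − 30 = 27 left.
May 1875 has 31 days; 31 − 27 = 4 → May 4, 1875.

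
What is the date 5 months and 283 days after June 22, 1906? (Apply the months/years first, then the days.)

September 1, 1907

Advancing 5 months and 283 days from June 22, 1906: first the month/year part, then the days.
month 6 + 5 = 11 → November 1906.
Day 22 is valid in November, giving November 22, 1906.
Now add 283 days from November 22, 1906.
November has 30 days, so 30 − 22 = 8 days remain after November 22, 1906; 283 − 8 = 275 left.
December 1906 has 31 days: 275 − 31 = 244 left.
January 1907 has 31 days: 244 − 31 = 213 left.
February 1907 has 28 days (1907 is not a leap year): 213 − 28 = 185 left.
March 1907 has 31 days: 185 − 31 = 154 left.
April 1907 has 30 days: 154 − 30 = 124 left.
May 1907 has 31 days: 124 − 31 = 93 left.
June 1907 has 30 days: 93 − 30 = 63 left.
July 1907 has 31 days: 63 − 31 = 32 left.
August 1907 has 31 days: 32 − 31 = 1 left.
1 day into September 1907 → September 1, 1907.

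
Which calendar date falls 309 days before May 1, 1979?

Subtracting 309 days from May 1, 1979.
Going back 1 day from May 1, 1979 reaches the end of the previous month; 309 − 1 = 308 left.
April 1979 has 30 days: 308 − 30 = 278 left.
March 1979 has 31 days: 278 − 31 = 247 left.
February 1979 has 28 days (1979 is not a leap year): 247 − 28 = 219 left.
January 1979 has 31 days: 219 − 31 = 188 left.
December 1978 has 31 days: 188 − 31 = 157 left.
November 1978 has 30 days: 157 − 30 = 127 left.
October 1978 has 31 days: 127 − 31 = 96 left.
September 1978 has 30 days: 96 − 30 = 66 left.
August 1978 has 31 days: 66 − 31 = 35 left.
July 1978 has 31 days: 35 − 31 = 4 left.
June 1978 has 30 days; 30 − 4 = 26 → June 26, 1978.

June 26, 1978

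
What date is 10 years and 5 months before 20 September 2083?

Counting back 10 years and 5 months from September 20, 2083.
-10 years → 2073; month 9 − 5 = 4 → April 2073.
Day 20 is valid in April, giving April 20, 2073.

April 20, 2073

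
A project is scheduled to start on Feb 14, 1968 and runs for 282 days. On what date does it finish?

November 22, 1968

Counting forward 282 days from February 14, 1968.
February has 29 days, so 29 − 14 = 15 days remain after February 14, 1968; 282 − 15 = 267 left.
March 1968 has 31 days: 267 − 31 = 236 left.
April 1968 has 30 days: 236 − 30 = 206 left.
May 1968 has 31 days: 206 − 31 = 175 left.
June 1968 has 30 days: 175 − 30 = 145 left.
July 1968 has 31 days: 145 − 31 = 114 left.
August 1968 has 31 days: 114 − 31 = 83 left.
September 1968 has 30 days: 83 − 30 = 53 left.
October 1968 has 31 days: 53 − 31 = 22 left.
22 days into November 1968 → November 22, 1968.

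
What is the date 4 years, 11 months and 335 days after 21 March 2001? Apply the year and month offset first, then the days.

January 22, 2007

Adding 4 years, 11 months and 335 days from March 21, 2001: first the month/year part, then the days.
+4 years → 2005; month 3 + 11 = 14, which is month 2 of year 2006 → February 2006.
Day 21 is valid in February, giving February 21, 2006.
Now add 335 days from February 21, 2006.
February has 28 days, so 28 − 21 = 7 days remain after February 21, 2006; 335 − 7 = 328 left.
March 2006 has 31 days: 328 − 31 = 297 left.
April 2006 has 30 days: 297 − 30 = 267 left.
May 2006 has 31 days: 267 − 31 = 236 left.
June 2006 has 30 days: 236 − 30 = 206 left.
July 2006 has 31 days: 206 − 31 = 175 left.
August 2006 has 31 days: 175 − 31 = 144 left.
September 2006 has 30 days: 144 − 30 = 114 left.
October 2006 has 31 days: 114 − 31 = 83 left.
November 2006 has 30 days: 83 − 30 = 53 left.
December 2006 has 31 days: 53 − 31 = 22 left.
22 days into January 2007 → January 22, 2007.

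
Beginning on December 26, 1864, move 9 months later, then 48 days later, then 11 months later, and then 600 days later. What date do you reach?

Adding 9 months from December 26, 1864:
month 12 + 9 = 21, which is month 9 of year 1865 → September 1865.
Day 26 is valid in September, giving September 26, 1865.
Adding 48 days from September 26, 1865:
September has 30 days, so 30 − 26 = 4 days remain after September 26, 1865; 48 − 4 = 44 left.
October 1865 has 31 days: 44 − 31 = 13 left.
13 days into November 1865 → November 13, 1865.
Adding 11 months from November 13, 1865:
month 11 + 11 = 22, which is month 10 of year 1866 → October 1866.
Day 13 is valid in October, giving October 13, 1866.
Counting forward 600 days from October 13, 1866:
October has 31 days, so 31 − 13 = 18 days remain after October 13, 1866; 600 − 18 = 582 left.
November 1866 has 30 days: 582 − 30 = 552 left.
December 1866 has 31 days: 552 − 31 = 521 left.
January 1867 has 31 days: 521 − 31 = 490 left.
February 1867 has 28 days (1867 is not a leap year): 490 − 28 = 462 left.
March 1867 has 31 days: 462 − 31 = 431 left.
April 1867 has 30 days: 431 − 30 = 401 left.
May 1867 has 31 days: 401 − 31 = 370 left.
June 1867 has 30 days: 370 − 30 = 340 left.
July 1867 has 31 days: 340 − 31 = 309 left.
August 1867 has 31 days: 309 − 31 = 278 left.
September 1867 has 30 days: 278 − 30 = 248 left.
October 1867 has 31 days: 248 − 31 = 217 left.
November 1867 has 30 days: 217 − 30 = 187 left.
December 1867 has 31 days: 187 − 31 = 156 left.
January 1868 has 31 days: 156 − 31 = 125 left.
February 1868 has 29 days (1868 is a leap year): 125 − 29 = 96 left.
March 1868 has 31 days: 96 − 31 = 65 left.
April 1868 has 30 days: 65 − 30 = 35 left.
May 1868 has 31 days: 35 − 31 = 4 left.
4 days into June 1868 → June 4, 1868.

June 4, 1868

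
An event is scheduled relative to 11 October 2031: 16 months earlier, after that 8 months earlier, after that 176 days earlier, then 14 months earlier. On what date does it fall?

Going back 16 months from October 11, 2031:
month 10 − 16 = -6, which is month 6 of year 2030 → June 2030.
Day 11 is valid in June, giving June 11, 2030.
Going back 8 months from June 11, 2030:
month 6 − 8 = -2, which is month 10 of year 2029 → October 2029.
Day 11 is valid in October, giving October 11, 2029.
Subtracting 176 days from October 11, 2029:
Going back 11 days from October 11, 2029 reaches the end of the previous month; 176 − 11 = 165 left.
September 2029 has 30 days: 165 − 30 = 135 left.
August 2029 has 31 days: 135 − 31 = 104 left.
July 2029 has 31 days: 104 − 31 = 73 left.
June 2029 has 30 days: 73 − 30 = 43 left.
May 2029 has 31 days: 43 − 31 = 12 left.
April 2029 has 30 days; 30 − 12 = 18 → April 18, 2029.
Going back 14 months from April 18, 2029:
month 4 − 14 = -10, which is month 2 of year 2028 → February 2028.
Day 18 is valid in February, giving February 18, 2028.

February 18, 2028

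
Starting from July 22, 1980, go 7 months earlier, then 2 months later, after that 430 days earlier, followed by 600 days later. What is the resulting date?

August 10, 1980

Counting back 7 months from July 22, 1980:
month 7 − 7 = 0, which is month 12 of year 1979 → December 1979.
Day 22 is valid in December, giving December 22, 1979.
Advancing 2 months from December 22, 1979:
month 12 + 2 = 14, which is month 2 of year 1980 → February 1980.
Day 22 is valid in February, giving February 22, 1980.
Going back 430 days from February 22, 1980:
Going back 22 days from February 22, 1980 reaches the end of the previous month; 430 − 22 = 408 left.
January 1980 has 31 days: 408 − 31 = 377 left.
December 1979 has 31 days: 377 − 31 = 346 left.
November 1979 has 30 days: 346 − 30 = 316 left.
October 1979 has 31 days: 316 − 31 = 285 left.
September 1979 has 30 days: 285 − 30 = 255 left.
August 1979 has 31 days: 255 − 31 = 224 left.
July 1979 has 31 days: 224 − 31 = 193 left.
June 1979 has 30 days: 193 − 30 = 163 left.
May 1979 has 31 days: 163 − 31 = 132 left.
April 1979 has 30 days: 132 − 30 = 102 left.
March 1979 has 31 days: 102 − 31 = 71 left.
February 1979 has 28 days (1979 is not a leap year): 71 − 28 = 43 left.
January 1979 has 31 days: 43 − 31 = 12 left.
December 1978 has 31 days; 31 − 12 = 19 → December 19, 1978.
Adding 600 days from December 19, 1978:
December has 31 days, so 31 − 19 = 12 days remain after December 19, 1978; 600 − 12 = 588 left.
January 1979 has 31 days: 588 − 31 = 557 left.
February 1979 has 28 days (1979 is not a leap year): 557 − 28 = 529 left.
March 1979 has 31 days: 529 − 31 = 498 left.
April 1979 has 30 days: 498 − 30 = 468 left.
May 1979 has 31 days: 468 − 31 = 437 left.
June 1979 has 30 days: 437 − 30 = 407 left.
July 1979 has 31 days: 407 − 31 = 376 left.
August 1979 has 31 days: 376 − 31 = 345 left.
September 1979 has 30 days: 345 − 30 = 315 left.
October 1979 has 31 days: 315 − 31 = 284 left.
November 1979 has 30 days: 284 − 30 = 254 left.
December 1979 has 31 days: 254 − 31 = 223 left.
January 1980 has 31 days: 223 − 31 = 192 left.
February 1980 has 29 days (1980 is a leap year): 192 − 29 = 163 left.
March 1980 has 31 days: 163 − 31 = 132 left.
April 1980 has 30 days: 132 − 30 = 102 left.
May 1980 has 31 days: 102 − 31 = 71 left.
June 1980 has 30 days: 71 − 30 = 41 left.
July 1980 has 31 days: 41 − 31 = 10 left.
10 days into August 1980 → August 10, 1980.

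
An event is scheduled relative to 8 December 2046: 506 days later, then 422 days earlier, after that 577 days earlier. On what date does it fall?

August 2, 2045

Counting forward 506 days from December 8, 2046:
December has 31 days, so 31 − 8 = 23 days remain after December 8, 2046; 506 − 23 = 483 left.
January 2047 has 31 days: 483 − 31 = 452 left.
February 2047 has 28 days (2047 is not a leap year): 452 − 28 = 424 left.
March 2047 has 31 days: 424 − 31 = 393 left.
April 2047 has 30 days: 393 − 30 = 363 left.
May 2047 has 31 days: 363 − 31 = 332 left.
June 2047 has 30 days: 332 − 30 = 302 left.
July 2047 has 31 days: 302 − 31 = 271 left.
August 2047 has 31 days: 271 − 31 = 240 left.
September 2047 has 30 days: 240 − 30 = 210 left.
October 2047 has 31 days: 210 − 31 = 179 left.
November 2047 has 30 days: 179 − 30 = 149 left.
December 2047 has 31 days: 149 − 31 = 118 left.
January 2048 has 31 days: 118 − 31 = 87 left.
February 2048 has 29 days (2048 is a leap year): 87 − 29 = 58 left.
March 2048 has 31 days: 58 − 31 = 27 left.
27 days into April 2048 → April 27, 2048.
Going back 422 days from April 27, 2048:
Going back 27 days from April 27, 2048 reaches the end of the previous month; 422 − 27 = 395 left.
March 2048 has 31 days: 395 − 31 = 364 left.
February 2048 has 29 days (2048 is a leap year): 364 − 29 = 335 left.
January 2048 has 31 days: 335 − 31 = 304 left.
December 2047 has 31 days: 304 − 31 = 273 left.
November 2047 has 30 days: 273 − 30 = 243 left.
October 2047 has 31 days: 243 − 31 = 212 left.
September 2047 has 30 days: 212 − 30 = 182 left.
August 2047 has 31 days: 182 − 31 = 151 left.
July 2047 has 31 days: 151 − 31 = 120 left.
June 2047 has 30 days: 120 − 30 = 90 left.
May 2047 has 31 days: 90 − 31 = 59 left.
April 2047 has 30 days: 59 − 30 = 29 left.
March 2047 has 31 days; 31 − 29 = 2 → March 2, 2047.
Counting back 577 days from March 2, 2047:
Going back 2 days from March 2, 2047 reaches the end of the previous month; 577 − 2 = 575 left.
February 2047 has 28 days (2047 is not a leap year): 575 − 28 = 547 left.
January 2047 has 31 days: 547 − 31 = 516 left.
December 2046 has 31 days: 516 − 31 = 485 left.
November 2046 has 30 days: 485 − 30 = 455 left.
October 2046 has 31 days: 455 − 31 = 424 left.
September 2046 has 30 days: 424 − 30 = 394 left.
August 2046 has 31 days: 394 − 31 = 363 left.
July 2046 has 31 days: 363 − 31 = 332 left.
June 2046 has 30 days: 332 − 30 = 302 left.
May 2046 has 31 days: 302 − 31 = 271 left.
April 2046 has 30 days: 271 − 30 = 241 left.
March 2046 has 31 days: 241 − 31 = 210 left.
February 2046 has 28 days (2046 is not a leap year): 210 − 28 = 182 left.
January 2046 has 31 days: 182 − 31 = 151 left.
December 2045 has 31 days: 151 − 31 = 120 left.
November 2045 has 30 days: 120 − 30 = 90 left.
October 2045 has 31 days: 90 − 31 = 59 left.
September 2045 has 30 days: 59 − 30 = 29 left.
August 2045 has 31 days; 31 − 29 = 2 → August 2, 2045.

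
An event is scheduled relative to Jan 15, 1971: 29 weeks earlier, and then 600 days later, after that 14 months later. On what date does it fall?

April 16, 1973

Going back 29 weeks (= 203 days) from January 15, 1971:
Going back 15 days from January 15, 1971 reaches the end of the previous month; 203 − 15 = 188 left.
December 1970 has 31 days: 188 − 31 = 157 left.
November 1970 has 30 days: 157 − 30 = 127 left.
October 1970 has 31 days: 127 − 31 = 96 left.
September 1970 has 30 days: 96 − 30 = 66 left.
August 1970 has 31 days: 66 − 31 = 35 left.
July 1970 has 31 days: 35 − 31 = 4 left.
June 1970 has 30 days; 30 − 4 = 26 → June 26, 1970.
Advancing 600 days from June 26, 1970:
June has 30 days, so 30 − 26 = 4 days remain after June 26, 1970; 600 − 4 = 596 left.
July 1970 has 31 days: 596 − 31 = 565 left.
August 1970 has 31 days: 565 − 31 = 534 left.
September 1970 has 30 days: 534 − 30 = 504 left.
October 1970 has 31 days: 504 − 31 = 473 left.
November 1970 has 30 days: 473 − 30 = 443 left.
December 1970 has 31 days: 443 − 31 = 412 left.
January 1971 has 31 days: 412 − 31 = 381 left.
February 1971 has 28 days (1971 is not a leap year): 381 − 28 = 353 left.
March 1971 has 31 days: 353 − 31 = 322 left.
April 1971 has 30 days: 322 − 30 = 292 left.
May 1971 has 31 days: 292 − 31 = 261 left.
June 1971 has 30 days: 261 − 30 = 231 left.
July 1971 has 31 days: 231 − 31 = 200 left.
August 1971 has 31 days: 200 − 31 = 169 left.
September 1971 has 30 days: 169 − 30 = 139 left.
October 1971 has 31 days: 139 − 31 = 108 left.
November 1971 has 30 days: 108 − 30 = 78 left.
December 1971 has 31 days: 78 − 31 = 47 left.
January 1972 has 31 days: 47 − 31 = 16 left.
16 days into February 1972 → February 16, 1972.
Advancing 14 months from February 16, 1972:
month 2 + 14 = 16, which is month 4 of year 1973 → April 1973.
Day 16 is valid in April, giving April 16, 1973.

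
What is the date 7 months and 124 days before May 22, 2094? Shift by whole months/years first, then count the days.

Subtracting 7 months and 124 days from May 22, 2094: first the month/year part, then the days.
month 5 − 7 = -2, which is month 10 of year 2093 → October 2093.
Day 22 is valid in October, giving October 22, 2093.
Now subtract 124 days from October 22, 2093.
Going back 22 days from October 22, 2093 reaches the end of the previous month; 124 − 22 = 102 left.
September 2093 has 30 days: 102 − 30 = 72 left.
August 2093 has 31 days: 72 − 31 = 41 left.
July 2093 has 31 days: 41 − 31 = 10 left.
June 2093 has 30 days; 30 − 10 = 20 → June 20, 2093.

June 20, 2093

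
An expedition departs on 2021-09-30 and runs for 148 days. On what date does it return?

February 25, 2022

Adding 148 days from September 30, 2021.
September has 30 days, so 30 − 30 = 0 days remain after September 30, 2021; 148 − 0 = 148 left.
October 2021 has 31 days: 148 − 31 = 117 left.
November 2021 has 30 days: 117 − 30 = 87 left.
December 2021 has 31 days: 87 − 31 = 56 left.
January 2022 has 31 days: 56 − 31 = 25 left.
25 days into February 2022 → February 25, 2022.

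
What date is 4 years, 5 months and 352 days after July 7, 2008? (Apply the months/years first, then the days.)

November 24, 2013

Adding 4 years, 5 months and 352 days from July 7, 2008: first the month/year part, then the days.
+4 years → 2012; month 7 + 5 = 12 → December 2012.
Day 7 is valid in December, giving December 7, 2012.
Now add 352 days from December 7, 2012.
December has 31 days, so 31 − 7 = 24 days remain after December 7, 2012; 352 − 24 = 328 left.
January 2013 has 31 days: 328 − 31 = 297 left.
February 2013 has 28 days (2013 is not a leap year): 297 − 28 = 269 left.
March 2013 has 31 days: 269 − 31 = 238 left.
April 2013 has 30 days: 238 − 30 = 208 left.
May 2013 has 31 days: 208 − 31 = 177 left.
June 2013 has 30 days: 177 − 30 = 147 left.
July 2013 has 31 days: 147 − 31 = 116 left.
August 2013 has 31 days: 116 − 31 = 85 left.
September 2013 has 30 days: 85 − 30 = 55 left.
October 2013 has 31 days: 55 − 31 = 24 left.
24 days into November 2013 → November 24, 2013.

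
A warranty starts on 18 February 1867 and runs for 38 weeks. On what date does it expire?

Counting forward 38 weeks = 266 days from February 18, 1867.
February has 28 days, so 28 − 18 = 10 days remain after February 18, 1867; 266 − 10 = 256 left.
March 1867 has 31 days: 256 − 31 = 225 left.
April 1867 has 30 days: 225 − 30 = 195 left.
May 1867 has 31 days: 195 − 31 = 164 left.
June 1867 has 30 days: 164 − 30 = 134 left.
July 1867 has 31 days: 134 − 31 = 103 left.
August 1867 has 31 days: 103 − 31 = 72 left.
September 1867 has 30 days: 72 − 30 = 42 left.
October 1867 has 31 days: 42 − 31 = 11 left.
11 days into November 1867 → November 11, 1867.

November 11, 1867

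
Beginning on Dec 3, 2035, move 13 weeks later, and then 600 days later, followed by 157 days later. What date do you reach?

Adding 13 weeks (= 91 days) from December 3, 2035:
December has 31 days, so 31 − 3 = 28 days remain after December 3, 2035; 91 − 28 = 63 left.
January 2036 has 31 days: 63 − 31 = 32 left.
February 2036 has 29 days (2036 is a leap year): 32 − 29 = 3 left.
3 days into March 2036 → March 3, 2036.
Counting forward 600 days from March 3, 2036:
March has 31 days, so 31 − 3 = 28 days remain after March 3, 2036; 600 − 28 = 572 left.
April 2036 has 30 days: 572 − 30 = 542 left.
May 2036 has 31 days: 542 − 31 = 511 left.
June 2036 has 30 days: 511 − 30 = 481 left.
July 2036 has 31 days: 481 − 31 = 450 left.
August 2036 has 31 days: 450 − 31 = 419 left.
September 2036 has 30 days: 419 − 30 = 389 left.
October 2036 has 31 days: 389 − 31 = 358 left.
November 2036 has 30 days: 358 − 30 = 328 left.
December 2036 has 31 days: 328 − 31 = 297 left.
January 2037 has 31 days: 297 − 31 = 266 left.
February 2037 has 28 days (2037 is not a leap year): 266 − 28 = 238 left.
March 2037 has 31 days: 238 − 31 = 207 left.
April 2037 has 30 days: 207 − 30 = 177 left.
May 2037 has 31 days: 177 − 31 = 146 left.
June 2037 has 30 days: 146 − 30 = 116 left.
July 2037 has 31 days: 116 − 31 = 85 left.
August 2037 has 31 days: 85 − 31 = 54 left.
September 2037 has 30 days: 54 − 30 = 24 left.
24 days into October 2037 → October 24, 2037.
Advancing 157 days from October 24, 2037:
October has 31 days, so 31 − 24 = 7 days remain after October 24, 2037; 157 − 7 = 150 left.
November 2037 has 30 days: 150 − 30 = 120 left.
December 2037 has 31 days: 120 − 31 = 89 left.
January 2038 has 31 days: 89 − 31 = 58 left.
February 2038 has 28 days (2038 is not a leap year): 58 − 28 = 30 left.
30 days into March 2038 → March 30, 2038.

March 30, 2038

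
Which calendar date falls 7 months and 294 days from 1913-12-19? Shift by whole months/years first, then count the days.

May 9, 1915

Counting forward 7 months and 294 days from December 19, 1913: first the month/year part, then the days.
month 12 + 7 = 19, which is month 7 of year 1914 → July 1914.
Day 19 is valid in July, giving July 19, 1914.
Now add 294 days from July 19, 1914.
July has 31 days, so 31 − 19 = 12 days remain after July 19, 1914; 294 − 12 = 282 left.
August 1914 has 31 days: 282 − 31 = 251 left.
September 1914 has 30 days: 251 − 30 = 221 left.
October 1914 has 31 days: 221 − 31 = 190 left.
November 1914 has 30 days: 190 − 30 = 160 left.
December 1914 has 31 days: 160 − 31 = 129 left.
January 1915 has 31 days: 129 − 31 = 98 left.
February 1915 has 28 days (1915 is not a leap year): 98 − 28 = 70 left.
March 1915 has 31 days: 70 − 31 = 39 left.
April 1915 has 30 days: 39 − 30 = 9 left.
9 days into May 1915 → May 9, 1915.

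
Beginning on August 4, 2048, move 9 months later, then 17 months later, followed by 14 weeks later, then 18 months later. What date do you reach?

July 10, 2052

Adding 9 months from August 4, 2048:
month 8 + 9 = 17, which is month 5 of year 2049 → May 2049.
Day 4 is valid in May, giving May 4, 2049.
Advancing 17 months from May 4, 2049:
month 5 + 17 = 22, which is month 10 of year 2050 → October 2050.
Day 4 is valid in October, giving October 4, 2050.
Adding 14 weeks (= 98 days) from October 4, 2050:
October has 31 days, so 31 − 4 = 27 days remain after October 4, 2050; 98 − 27 = 71 left.
November 2050 has 30 days: 71 − 30 = 41 left.
December 2050 has 31 days: 41 − 31 = 10 left.
10 days into January 2051 → January 10, 2051.
Counting forward 18 months from January 10, 2051:
month 1 + 18 = 19, which is month 7 of year 2052 → July 2052.
Day 10 is valid in July, giving July 10, 2052.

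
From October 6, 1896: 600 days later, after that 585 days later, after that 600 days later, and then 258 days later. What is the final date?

Adding 600 days from October 6, 1896:
October has 31 days, so 31 − 6 = 25 days remain after October 6, 1896; 600 − 25 = 575 left.
November 1896 has 30 days: 575 − 30 = 545 left.
December 1896 has 31 days: 545 − 31 = 514 left.
January 1897 has 31 days: 514 − 31 = 483 left.
February 1897 has 28 days (1897 is not a leap year): 483 − 28 = 455 left.
March 1897 has 31 days: 455 − 31 = 424 left.
April 1897 has 30 days: 424 − 30 = 394 left.
May 1897 has 31 days: 394 − 31 = 363 left.
June 1897 has 30 days: 363 − 30 = 333 left.
July 1897 has 31 days: 333 − 31 = 302 left.
August 1897 has 31 days: 302 − 31 = 271 left.
September 1897 has 30 days: 271 − 30 = 241 left.
October 1897 has 31 days: 241 − 31 = 210 left.
November 1897 has 30 days: 210 − 30 = 180 left.
December 1897 has 31 days: 180 − 31 = 149 left.
January 1898 has 31 days: 149 − 31 = 118 left.
February 1898 has 28 days (1898 is not a leap year): 118 − 28 = 90 left.
March 1898 has 31 days: 90 − 31 = 59 left.
April 1898 has 30 days: 59 − 30 = 29 left.
29 days into May 1898 → May 29, 1898.
Adding 585 days from May 29, 1898:
May has 31 days, so 31 − 29 = 2 days remain after May 29, 1898; 585 − 2 = 583 left.
June 1898 has 30 days: 583 − 30 = 553 left.
July 1898 has 31 days: 553 − 31 = 522 left.
August 1898 has 31 days: 522 − 31 = 491 left.
September 1898 has 30 days: 491 − 30 = 461 left.
October 1898 has 31 days: 461 − 31 = 430 left.
November 1898 has 30 days: 430 − 30 = 400 left.
December 1898 has 31 days: 400 − 31 = 369 left.
January 1899 has 31 days: 369 − 31 = 338 left.
February 1899 has 28 days (1899 is not a leap year): 338 − 28 = 310 left.
March 1899 has 31 days: 310 − 31 = 279 left.
April 1899 has 30 days: 279 − 30 = 249 left.
May 1899 has 31 days: 249 − 31 = 218 left.
June 1899 has 30 days: 218 − 30 = 188 left.
July 1899 has 31 days: 188 − 31 = 157 left.
August 1899 has 31 days: 157 − 31 = 126 left.
September 1899 has 30 days: 126 − 30 = 96 left.
October 1899 has 31 days: 96 − 31 = 65 left.
November 1899 has 30 days: 65 − 30 = 35 left.
December 1899 has 31 days: 35 − 31 = 4 left.
4 days into January 1900 → January 4, 1900.
Advancing 600 days from January 4, 1900:
January has 31 days, so 31 − 4 = 27 days remain after January 4, 1900; 600 − 27 = 573 left.
February 1900 has 28 days (1900 is not a leap year (divisible by 100 but not 400)): 573 − 28 = 545 left.
March 1900 has 31 days: 545 − 31 = 514 left.
April 1900 has 30 days: 514 − 30 = 484 left.
May 1900 has 31 days: 484 − 31 = 453 left.
June 1900 has 30 days: 453 − 30 = 423 left.
July 1900 has 31 days: 423 − 31 = 392 left.
August 1900 has 31 days: 392 − 31 = 361 left.
September 1900 has 30 days: 361 − 30 = 331 left.
October 1900 has 31 days: 331 − 31 = 300 left.
November 1900 has 30 days: 300 − 30 = 270 left.
December 1900 has 31 days: 270 − 31 = 239 left.
January 1901 has 31 days: 239 − 31 = 208 left.
February 1901 has 28 days (1901 is not a leap year): 208 − 28 = 180 left.
March 1901 has 31 days: 180 − 31 = 149 left.
April 1901 has 30 days: 149 − 30 = 119 left.
May 1901 has 31 days: 119 − 31 = 88 left.
June 1901 has 30 days: 88 − 30 = 58 left.
July 1901 has 31 days: 58 − 31 = 27 left.
27 days into August 1901 → August 27, 1901.
Advancing 258 days from August 27, 1901:
August has 31 days, so 31 − 27 = 4 days remain after August 27, 1901; 258 − 4 = 254 left.
September 1901 has 30 days: 254 − 30 = 224 left.
October 1901 has 31 days: 224 − 31 = 193 left.
November 1901 has 30 days: 193 − 30 = 163 left.
December 1901 has 31 days: 163 − 31 = 132 left.
January 1902 has 31 days: 132 − 31 = 101 left.
February 1902 has 28 days (1902 is not a leap year): 101 − 28 = 73 left.
March 1902 has 31 days: 73 − 31 = 42 left.
April 1902 has 30 days: 42 − 30 = 12 left.
12 days into May 1902 → May 12, 1902.

May 12, 1902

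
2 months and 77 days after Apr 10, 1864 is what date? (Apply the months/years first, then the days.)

Adding 2 months and 77 days from April 10, 1864: first the month/year part, then the days.
month 4 + 2 = 6 → June 1864.
Day 10 is valid in June, giving June 10, 1864.
Now add 77 days from June 10, 1864.
June has 30 days, so 30 − 10 = 20 days remain after June 10, 1864; 77 − 20 = 57 left.
July 1864 has 31 days: 57 − 31 = 26 left.
26 days into August 1864 → August 26, 1864.

August 26, 1864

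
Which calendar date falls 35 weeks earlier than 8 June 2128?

Going back 35 weeks = 245 days from June 8, 2128.
Going back 8 days from June 8, 2128 reaches the end of the previous month; 245 − 8 = 237 left.
May 2128 has 31 days: 237 − 31 = 206 left.
April 2128 has 30 days: 206 − 30 = 176 left.
March 2128 has 31 days: 176 − 31 = 145 left.
February 2128 has 29 days (2128 is a leap year): 145 − 29 = 116 left.
January 2128 has 31 days: 116 − 31 = 85 left.
December 2127 has 31 days: 85 − 31 = 54 left.
November 2127 has 30 days: 54 − 30 = 24 left.
October 2127 has 31 days; 31 − 24 = 7 → October 7, 2127.

October 7, 2127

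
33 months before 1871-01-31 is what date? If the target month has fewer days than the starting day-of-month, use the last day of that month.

April 30, 1868

Counting back 33 months from January 31, 1871.
month 1 − 33 = -32, which is month 4 of year 1868 → April 1868.
April 1868 has only 30 days and the start was day 31, so the date clamps to April 30, 1868.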